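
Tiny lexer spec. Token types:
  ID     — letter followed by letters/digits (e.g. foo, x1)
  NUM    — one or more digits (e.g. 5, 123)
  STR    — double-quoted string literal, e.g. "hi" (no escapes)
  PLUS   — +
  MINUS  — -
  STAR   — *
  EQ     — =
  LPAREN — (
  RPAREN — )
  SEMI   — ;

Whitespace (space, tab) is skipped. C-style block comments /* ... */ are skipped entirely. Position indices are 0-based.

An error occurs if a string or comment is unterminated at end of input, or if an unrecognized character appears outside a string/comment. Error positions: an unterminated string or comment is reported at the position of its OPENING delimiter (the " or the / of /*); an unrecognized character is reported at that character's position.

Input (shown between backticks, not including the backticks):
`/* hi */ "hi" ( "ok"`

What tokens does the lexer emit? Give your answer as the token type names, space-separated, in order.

Answer: STR LPAREN STR

Derivation:
pos=0: enter COMMENT mode (saw '/*')
exit COMMENT mode (now at pos=8)
pos=9: enter STRING mode
pos=9: emit STR "hi" (now at pos=13)
pos=14: emit LPAREN '('
pos=16: enter STRING mode
pos=16: emit STR "ok" (now at pos=20)
DONE. 3 tokens: [STR, LPAREN, STR]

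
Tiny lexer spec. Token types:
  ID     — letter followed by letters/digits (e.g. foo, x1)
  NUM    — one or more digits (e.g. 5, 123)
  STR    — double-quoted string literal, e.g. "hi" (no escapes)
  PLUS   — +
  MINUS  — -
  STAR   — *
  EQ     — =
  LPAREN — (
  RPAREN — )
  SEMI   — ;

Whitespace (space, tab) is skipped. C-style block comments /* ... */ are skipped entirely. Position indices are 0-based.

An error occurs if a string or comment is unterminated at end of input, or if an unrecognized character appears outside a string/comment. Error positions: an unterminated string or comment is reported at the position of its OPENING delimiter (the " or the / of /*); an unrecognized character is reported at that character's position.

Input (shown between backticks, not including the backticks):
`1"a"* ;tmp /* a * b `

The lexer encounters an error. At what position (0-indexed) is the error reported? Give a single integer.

pos=0: emit NUM '1' (now at pos=1)
pos=1: enter STRING mode
pos=1: emit STR "a" (now at pos=4)
pos=4: emit STAR '*'
pos=6: emit SEMI ';'
pos=7: emit ID 'tmp' (now at pos=10)
pos=11: enter COMMENT mode (saw '/*')
pos=11: ERROR — unterminated comment (reached EOF)

Answer: 11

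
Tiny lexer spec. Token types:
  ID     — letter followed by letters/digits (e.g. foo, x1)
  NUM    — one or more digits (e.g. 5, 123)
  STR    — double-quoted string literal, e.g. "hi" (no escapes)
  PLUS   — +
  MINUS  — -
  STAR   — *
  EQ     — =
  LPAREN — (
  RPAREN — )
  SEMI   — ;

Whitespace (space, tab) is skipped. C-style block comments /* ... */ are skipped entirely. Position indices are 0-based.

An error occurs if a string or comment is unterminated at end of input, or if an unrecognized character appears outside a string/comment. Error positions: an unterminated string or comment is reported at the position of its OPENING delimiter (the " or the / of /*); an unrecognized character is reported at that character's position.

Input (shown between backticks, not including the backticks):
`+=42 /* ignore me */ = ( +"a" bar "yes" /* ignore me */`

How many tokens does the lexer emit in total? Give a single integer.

pos=0: emit PLUS '+'
pos=1: emit EQ '='
pos=2: emit NUM '42' (now at pos=4)
pos=5: enter COMMENT mode (saw '/*')
exit COMMENT mode (now at pos=20)
pos=21: emit EQ '='
pos=23: emit LPAREN '('
pos=25: emit PLUS '+'
pos=26: enter STRING mode
pos=26: emit STR "a" (now at pos=29)
pos=30: emit ID 'bar' (now at pos=33)
pos=34: enter STRING mode
pos=34: emit STR "yes" (now at pos=39)
pos=40: enter COMMENT mode (saw '/*')
exit COMMENT mode (now at pos=55)
DONE. 9 tokens: [PLUS, EQ, NUM, EQ, LPAREN, PLUS, STR, ID, STR]

Answer: 9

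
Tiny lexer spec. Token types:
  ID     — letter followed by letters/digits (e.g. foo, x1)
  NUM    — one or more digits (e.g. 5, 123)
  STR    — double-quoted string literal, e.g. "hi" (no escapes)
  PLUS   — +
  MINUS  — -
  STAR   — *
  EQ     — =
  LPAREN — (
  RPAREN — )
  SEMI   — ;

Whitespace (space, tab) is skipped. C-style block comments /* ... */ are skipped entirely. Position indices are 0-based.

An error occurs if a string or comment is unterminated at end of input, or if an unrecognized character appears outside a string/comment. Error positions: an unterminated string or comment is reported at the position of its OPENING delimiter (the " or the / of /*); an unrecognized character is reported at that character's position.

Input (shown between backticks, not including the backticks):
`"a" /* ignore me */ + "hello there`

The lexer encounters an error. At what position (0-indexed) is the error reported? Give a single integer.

Answer: 22

Derivation:
pos=0: enter STRING mode
pos=0: emit STR "a" (now at pos=3)
pos=4: enter COMMENT mode (saw '/*')
exit COMMENT mode (now at pos=19)
pos=20: emit PLUS '+'
pos=22: enter STRING mode
pos=22: ERROR — unterminated string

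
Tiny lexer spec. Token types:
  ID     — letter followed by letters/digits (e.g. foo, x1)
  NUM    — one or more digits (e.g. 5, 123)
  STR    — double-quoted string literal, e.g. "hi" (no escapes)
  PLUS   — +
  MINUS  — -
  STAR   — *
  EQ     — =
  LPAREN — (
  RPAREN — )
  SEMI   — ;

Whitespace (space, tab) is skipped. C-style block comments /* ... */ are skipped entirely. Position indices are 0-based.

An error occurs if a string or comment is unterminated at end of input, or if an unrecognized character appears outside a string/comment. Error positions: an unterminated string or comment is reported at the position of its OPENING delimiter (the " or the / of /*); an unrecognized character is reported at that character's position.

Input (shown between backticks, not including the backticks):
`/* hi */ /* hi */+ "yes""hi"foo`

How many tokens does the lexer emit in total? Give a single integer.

pos=0: enter COMMENT mode (saw '/*')
exit COMMENT mode (now at pos=8)
pos=9: enter COMMENT mode (saw '/*')
exit COMMENT mode (now at pos=17)
pos=17: emit PLUS '+'
pos=19: enter STRING mode
pos=19: emit STR "yes" (now at pos=24)
pos=24: enter STRING mode
pos=24: emit STR "hi" (now at pos=28)
pos=28: emit ID 'foo' (now at pos=31)
DONE. 4 tokens: [PLUS, STR, STR, ID]

Answer: 4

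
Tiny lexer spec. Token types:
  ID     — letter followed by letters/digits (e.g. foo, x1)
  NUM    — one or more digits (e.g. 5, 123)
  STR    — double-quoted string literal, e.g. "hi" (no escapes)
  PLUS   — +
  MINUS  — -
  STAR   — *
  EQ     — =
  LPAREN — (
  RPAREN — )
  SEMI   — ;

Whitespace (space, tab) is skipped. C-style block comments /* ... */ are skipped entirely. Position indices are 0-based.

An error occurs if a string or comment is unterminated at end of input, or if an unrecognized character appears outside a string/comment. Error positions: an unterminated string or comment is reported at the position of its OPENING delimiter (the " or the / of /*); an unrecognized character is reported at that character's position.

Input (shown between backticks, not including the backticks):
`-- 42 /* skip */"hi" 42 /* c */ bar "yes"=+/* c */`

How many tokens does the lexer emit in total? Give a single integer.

pos=0: emit MINUS '-'
pos=1: emit MINUS '-'
pos=3: emit NUM '42' (now at pos=5)
pos=6: enter COMMENT mode (saw '/*')
exit COMMENT mode (now at pos=16)
pos=16: enter STRING mode
pos=16: emit STR "hi" (now at pos=20)
pos=21: emit NUM '42' (now at pos=23)
pos=24: enter COMMENT mode (saw '/*')
exit COMMENT mode (now at pos=31)
pos=32: emit ID 'bar' (now at pos=35)
pos=36: enter STRING mode
pos=36: emit STR "yes" (now at pos=41)
pos=41: emit EQ '='
pos=42: emit PLUS '+'
pos=43: enter COMMENT mode (saw '/*')
exit COMMENT mode (now at pos=50)
DONE. 9 tokens: [MINUS, MINUS, NUM, STR, NUM, ID, STR, EQ, PLUS]

Answer: 9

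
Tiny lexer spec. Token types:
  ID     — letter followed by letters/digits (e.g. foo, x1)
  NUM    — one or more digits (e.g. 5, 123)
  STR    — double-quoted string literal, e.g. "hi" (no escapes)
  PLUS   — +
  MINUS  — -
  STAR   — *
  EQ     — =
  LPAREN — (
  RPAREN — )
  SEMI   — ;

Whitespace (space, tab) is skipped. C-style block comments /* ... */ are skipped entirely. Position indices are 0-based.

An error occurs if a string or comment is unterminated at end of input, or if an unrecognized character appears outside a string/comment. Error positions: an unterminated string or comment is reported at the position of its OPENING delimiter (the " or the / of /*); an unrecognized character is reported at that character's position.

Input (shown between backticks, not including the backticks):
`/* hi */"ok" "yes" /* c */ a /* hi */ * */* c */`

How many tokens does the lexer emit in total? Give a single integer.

pos=0: enter COMMENT mode (saw '/*')
exit COMMENT mode (now at pos=8)
pos=8: enter STRING mode
pos=8: emit STR "ok" (now at pos=12)
pos=13: enter STRING mode
pos=13: emit STR "yes" (now at pos=18)
pos=19: enter COMMENT mode (saw '/*')
exit COMMENT mode (now at pos=26)
pos=27: emit ID 'a' (now at pos=28)
pos=29: enter COMMENT mode (saw '/*')
exit COMMENT mode (now at pos=37)
pos=38: emit STAR '*'
pos=40: emit STAR '*'
pos=41: enter COMMENT mode (saw '/*')
exit COMMENT mode (now at pos=48)
DONE. 5 tokens: [STR, STR, ID, STAR, STAR]

Answer: 5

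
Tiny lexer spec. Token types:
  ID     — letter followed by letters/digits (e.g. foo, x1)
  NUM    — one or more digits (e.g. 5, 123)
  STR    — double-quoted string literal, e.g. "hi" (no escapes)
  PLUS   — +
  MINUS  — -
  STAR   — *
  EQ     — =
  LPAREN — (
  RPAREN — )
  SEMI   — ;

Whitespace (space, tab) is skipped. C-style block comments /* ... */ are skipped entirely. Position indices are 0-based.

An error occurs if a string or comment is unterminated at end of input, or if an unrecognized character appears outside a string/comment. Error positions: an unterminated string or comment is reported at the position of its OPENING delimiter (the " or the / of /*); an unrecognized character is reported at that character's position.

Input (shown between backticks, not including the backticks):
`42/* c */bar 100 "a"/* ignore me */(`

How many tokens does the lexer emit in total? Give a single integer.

Answer: 5

Derivation:
pos=0: emit NUM '42' (now at pos=2)
pos=2: enter COMMENT mode (saw '/*')
exit COMMENT mode (now at pos=9)
pos=9: emit ID 'bar' (now at pos=12)
pos=13: emit NUM '100' (now at pos=16)
pos=17: enter STRING mode
pos=17: emit STR "a" (now at pos=20)
pos=20: enter COMMENT mode (saw '/*')
exit COMMENT mode (now at pos=35)
pos=35: emit LPAREN '('
DONE. 5 tokens: [NUM, ID, NUM, STR, LPAREN]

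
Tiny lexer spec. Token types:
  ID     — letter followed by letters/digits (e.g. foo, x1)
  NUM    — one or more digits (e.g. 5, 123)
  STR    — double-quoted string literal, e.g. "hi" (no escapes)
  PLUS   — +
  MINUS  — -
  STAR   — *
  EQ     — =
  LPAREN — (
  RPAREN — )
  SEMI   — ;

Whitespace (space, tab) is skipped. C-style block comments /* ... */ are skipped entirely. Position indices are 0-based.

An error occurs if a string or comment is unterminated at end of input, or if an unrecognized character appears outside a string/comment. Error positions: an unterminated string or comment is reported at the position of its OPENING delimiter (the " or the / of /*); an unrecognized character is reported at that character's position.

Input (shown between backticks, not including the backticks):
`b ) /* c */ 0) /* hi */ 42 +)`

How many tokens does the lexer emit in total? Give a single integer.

pos=0: emit ID 'b' (now at pos=1)
pos=2: emit RPAREN ')'
pos=4: enter COMMENT mode (saw '/*')
exit COMMENT mode (now at pos=11)
pos=12: emit NUM '0' (now at pos=13)
pos=13: emit RPAREN ')'
pos=15: enter COMMENT mode (saw '/*')
exit COMMENT mode (now at pos=23)
pos=24: emit NUM '42' (now at pos=26)
pos=27: emit PLUS '+'
pos=28: emit RPAREN ')'
DONE. 7 tokens: [ID, RPAREN, NUM, RPAREN, NUM, PLUS, RPAREN]

Answer: 7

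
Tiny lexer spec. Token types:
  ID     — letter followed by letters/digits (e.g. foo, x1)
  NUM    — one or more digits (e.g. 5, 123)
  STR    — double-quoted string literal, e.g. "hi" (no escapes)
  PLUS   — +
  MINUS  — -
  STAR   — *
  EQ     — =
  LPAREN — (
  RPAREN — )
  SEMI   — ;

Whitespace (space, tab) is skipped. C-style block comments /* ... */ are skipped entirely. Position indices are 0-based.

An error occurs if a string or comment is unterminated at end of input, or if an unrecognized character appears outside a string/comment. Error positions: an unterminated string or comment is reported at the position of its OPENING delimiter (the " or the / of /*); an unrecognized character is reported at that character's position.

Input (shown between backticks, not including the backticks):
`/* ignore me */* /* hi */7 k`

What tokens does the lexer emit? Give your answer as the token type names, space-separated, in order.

Answer: STAR NUM ID

Derivation:
pos=0: enter COMMENT mode (saw '/*')
exit COMMENT mode (now at pos=15)
pos=15: emit STAR '*'
pos=17: enter COMMENT mode (saw '/*')
exit COMMENT mode (now at pos=25)
pos=25: emit NUM '7' (now at pos=26)
pos=27: emit ID 'k' (now at pos=28)
DONE. 3 tokens: [STAR, NUM, ID]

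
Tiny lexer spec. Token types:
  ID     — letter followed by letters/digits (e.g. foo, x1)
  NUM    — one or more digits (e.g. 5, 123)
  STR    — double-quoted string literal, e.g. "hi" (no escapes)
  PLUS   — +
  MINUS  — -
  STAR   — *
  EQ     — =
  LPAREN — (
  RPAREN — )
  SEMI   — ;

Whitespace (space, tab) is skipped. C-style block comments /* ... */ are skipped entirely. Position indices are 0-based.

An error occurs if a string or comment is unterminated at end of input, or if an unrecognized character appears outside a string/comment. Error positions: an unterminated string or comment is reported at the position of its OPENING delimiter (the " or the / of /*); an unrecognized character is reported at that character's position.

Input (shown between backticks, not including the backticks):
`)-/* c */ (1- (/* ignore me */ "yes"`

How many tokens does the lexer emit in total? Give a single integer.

pos=0: emit RPAREN ')'
pos=1: emit MINUS '-'
pos=2: enter COMMENT mode (saw '/*')
exit COMMENT mode (now at pos=9)
pos=10: emit LPAREN '('
pos=11: emit NUM '1' (now at pos=12)
pos=12: emit MINUS '-'
pos=14: emit LPAREN '('
pos=15: enter COMMENT mode (saw '/*')
exit COMMENT mode (now at pos=30)
pos=31: enter STRING mode
pos=31: emit STR "yes" (now at pos=36)
DONE. 7 tokens: [RPAREN, MINUS, LPAREN, NUM, MINUS, LPAREN, STR]

Answer: 7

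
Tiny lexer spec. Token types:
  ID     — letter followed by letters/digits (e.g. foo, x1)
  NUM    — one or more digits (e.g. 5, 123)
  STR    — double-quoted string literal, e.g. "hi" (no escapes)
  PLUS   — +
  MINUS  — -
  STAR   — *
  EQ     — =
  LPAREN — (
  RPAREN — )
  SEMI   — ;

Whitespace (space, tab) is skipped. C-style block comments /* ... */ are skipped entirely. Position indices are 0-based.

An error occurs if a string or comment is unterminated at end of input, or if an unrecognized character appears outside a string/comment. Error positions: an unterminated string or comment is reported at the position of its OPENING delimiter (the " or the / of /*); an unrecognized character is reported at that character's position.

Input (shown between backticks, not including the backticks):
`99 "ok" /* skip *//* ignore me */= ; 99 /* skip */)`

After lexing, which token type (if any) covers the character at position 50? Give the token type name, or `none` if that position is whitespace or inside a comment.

Answer: RPAREN

Derivation:
pos=0: emit NUM '99' (now at pos=2)
pos=3: enter STRING mode
pos=3: emit STR "ok" (now at pos=7)
pos=8: enter COMMENT mode (saw '/*')
exit COMMENT mode (now at pos=18)
pos=18: enter COMMENT mode (saw '/*')
exit COMMENT mode (now at pos=33)
pos=33: emit EQ '='
pos=35: emit SEMI ';'
pos=37: emit NUM '99' (now at pos=39)
pos=40: enter COMMENT mode (saw '/*')
exit COMMENT mode (now at pos=50)
pos=50: emit RPAREN ')'
DONE. 6 tokens: [NUM, STR, EQ, SEMI, NUM, RPAREN]
Position 50: char is ')' -> RPAREN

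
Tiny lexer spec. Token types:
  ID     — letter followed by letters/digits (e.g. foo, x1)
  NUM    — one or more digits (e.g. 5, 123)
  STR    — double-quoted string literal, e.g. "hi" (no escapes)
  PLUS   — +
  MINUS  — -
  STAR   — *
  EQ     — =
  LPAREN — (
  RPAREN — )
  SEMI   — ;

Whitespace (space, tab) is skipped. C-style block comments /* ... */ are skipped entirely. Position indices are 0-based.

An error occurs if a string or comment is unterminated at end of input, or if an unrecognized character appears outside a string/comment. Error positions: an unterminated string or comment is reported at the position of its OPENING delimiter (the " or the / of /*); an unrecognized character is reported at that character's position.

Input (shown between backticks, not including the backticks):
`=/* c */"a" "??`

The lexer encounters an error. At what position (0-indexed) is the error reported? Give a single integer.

Answer: 12

Derivation:
pos=0: emit EQ '='
pos=1: enter COMMENT mode (saw '/*')
exit COMMENT mode (now at pos=8)
pos=8: enter STRING mode
pos=8: emit STR "a" (now at pos=11)
pos=12: enter STRING mode
pos=12: ERROR — unterminated string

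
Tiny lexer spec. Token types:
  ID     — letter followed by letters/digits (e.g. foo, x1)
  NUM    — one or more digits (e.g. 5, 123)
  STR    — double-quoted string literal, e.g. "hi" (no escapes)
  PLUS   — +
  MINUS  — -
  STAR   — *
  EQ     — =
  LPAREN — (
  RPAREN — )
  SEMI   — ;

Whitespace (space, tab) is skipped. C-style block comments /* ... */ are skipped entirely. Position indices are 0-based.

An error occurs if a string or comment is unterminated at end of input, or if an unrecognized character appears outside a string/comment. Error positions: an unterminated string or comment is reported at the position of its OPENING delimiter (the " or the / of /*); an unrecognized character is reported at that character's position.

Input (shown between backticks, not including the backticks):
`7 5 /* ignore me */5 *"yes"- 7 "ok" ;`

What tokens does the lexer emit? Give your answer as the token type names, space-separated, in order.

Answer: NUM NUM NUM STAR STR MINUS NUM STR SEMI

Derivation:
pos=0: emit NUM '7' (now at pos=1)
pos=2: emit NUM '5' (now at pos=3)
pos=4: enter COMMENT mode (saw '/*')
exit COMMENT mode (now at pos=19)
pos=19: emit NUM '5' (now at pos=20)
pos=21: emit STAR '*'
pos=22: enter STRING mode
pos=22: emit STR "yes" (now at pos=27)
pos=27: emit MINUS '-'
pos=29: emit NUM '7' (now at pos=30)
pos=31: enter STRING mode
pos=31: emit STR "ok" (now at pos=35)
pos=36: emit SEMI ';'
DONE. 9 tokens: [NUM, NUM, NUM, STAR, STR, MINUS, NUM, STR, SEMI]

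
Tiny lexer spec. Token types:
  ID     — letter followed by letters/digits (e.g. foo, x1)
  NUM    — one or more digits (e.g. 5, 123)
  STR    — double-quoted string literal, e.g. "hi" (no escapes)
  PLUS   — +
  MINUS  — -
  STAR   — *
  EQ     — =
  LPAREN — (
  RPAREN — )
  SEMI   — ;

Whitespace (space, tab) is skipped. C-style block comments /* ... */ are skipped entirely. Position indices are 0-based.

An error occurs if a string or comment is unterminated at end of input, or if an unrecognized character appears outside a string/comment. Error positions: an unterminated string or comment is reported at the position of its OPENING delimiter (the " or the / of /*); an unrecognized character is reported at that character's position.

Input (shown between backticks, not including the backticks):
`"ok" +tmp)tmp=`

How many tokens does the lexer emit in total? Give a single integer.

pos=0: enter STRING mode
pos=0: emit STR "ok" (now at pos=4)
pos=5: emit PLUS '+'
pos=6: emit ID 'tmp' (now at pos=9)
pos=9: emit RPAREN ')'
pos=10: emit ID 'tmp' (now at pos=13)
pos=13: emit EQ '='
DONE. 6 tokens: [STR, PLUS, ID, RPAREN, ID, EQ]

Answer: 6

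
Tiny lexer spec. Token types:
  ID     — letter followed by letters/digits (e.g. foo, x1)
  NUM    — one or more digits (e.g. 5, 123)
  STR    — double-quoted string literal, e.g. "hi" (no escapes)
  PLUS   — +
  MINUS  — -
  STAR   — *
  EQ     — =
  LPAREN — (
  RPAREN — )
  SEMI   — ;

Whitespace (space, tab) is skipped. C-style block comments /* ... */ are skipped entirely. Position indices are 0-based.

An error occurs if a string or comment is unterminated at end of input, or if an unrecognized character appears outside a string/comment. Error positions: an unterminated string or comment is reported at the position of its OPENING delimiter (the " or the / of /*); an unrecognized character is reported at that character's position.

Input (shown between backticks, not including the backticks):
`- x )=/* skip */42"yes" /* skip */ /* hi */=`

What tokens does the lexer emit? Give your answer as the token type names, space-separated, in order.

Answer: MINUS ID RPAREN EQ NUM STR EQ

Derivation:
pos=0: emit MINUS '-'
pos=2: emit ID 'x' (now at pos=3)
pos=4: emit RPAREN ')'
pos=5: emit EQ '='
pos=6: enter COMMENT mode (saw '/*')
exit COMMENT mode (now at pos=16)
pos=16: emit NUM '42' (now at pos=18)
pos=18: enter STRING mode
pos=18: emit STR "yes" (now at pos=23)
pos=24: enter COMMENT mode (saw '/*')
exit COMMENT mode (now at pos=34)
pos=35: enter COMMENT mode (saw '/*')
exit COMMENT mode (now at pos=43)
pos=43: emit EQ '='
DONE. 7 tokens: [MINUS, ID, RPAREN, EQ, NUM, STR, EQ]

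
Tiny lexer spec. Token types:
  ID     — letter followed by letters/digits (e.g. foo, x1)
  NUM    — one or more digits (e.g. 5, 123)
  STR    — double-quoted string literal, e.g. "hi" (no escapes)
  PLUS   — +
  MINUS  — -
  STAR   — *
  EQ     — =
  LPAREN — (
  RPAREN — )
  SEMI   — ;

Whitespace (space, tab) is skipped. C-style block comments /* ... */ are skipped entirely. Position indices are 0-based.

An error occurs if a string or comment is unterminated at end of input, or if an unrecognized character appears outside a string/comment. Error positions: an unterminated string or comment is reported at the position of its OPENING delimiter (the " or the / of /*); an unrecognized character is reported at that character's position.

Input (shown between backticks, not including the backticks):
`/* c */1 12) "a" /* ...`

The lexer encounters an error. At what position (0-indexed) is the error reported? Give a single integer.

Answer: 17

Derivation:
pos=0: enter COMMENT mode (saw '/*')
exit COMMENT mode (now at pos=7)
pos=7: emit NUM '1' (now at pos=8)
pos=9: emit NUM '12' (now at pos=11)
pos=11: emit RPAREN ')'
pos=13: enter STRING mode
pos=13: emit STR "a" (now at pos=16)
pos=17: enter COMMENT mode (saw '/*')
pos=17: ERROR — unterminated comment (reached EOF)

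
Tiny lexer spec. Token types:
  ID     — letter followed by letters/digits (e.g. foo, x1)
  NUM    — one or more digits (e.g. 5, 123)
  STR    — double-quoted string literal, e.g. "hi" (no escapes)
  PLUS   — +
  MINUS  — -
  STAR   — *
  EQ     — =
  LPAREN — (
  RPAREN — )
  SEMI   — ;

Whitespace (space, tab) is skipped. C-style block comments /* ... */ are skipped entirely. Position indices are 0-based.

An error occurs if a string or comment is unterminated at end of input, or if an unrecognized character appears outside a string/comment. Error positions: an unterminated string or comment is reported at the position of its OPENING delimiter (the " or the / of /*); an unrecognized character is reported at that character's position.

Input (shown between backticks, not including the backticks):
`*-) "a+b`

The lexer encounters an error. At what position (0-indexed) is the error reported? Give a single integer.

Answer: 4

Derivation:
pos=0: emit STAR '*'
pos=1: emit MINUS '-'
pos=2: emit RPAREN ')'
pos=4: enter STRING mode
pos=4: ERROR — unterminated string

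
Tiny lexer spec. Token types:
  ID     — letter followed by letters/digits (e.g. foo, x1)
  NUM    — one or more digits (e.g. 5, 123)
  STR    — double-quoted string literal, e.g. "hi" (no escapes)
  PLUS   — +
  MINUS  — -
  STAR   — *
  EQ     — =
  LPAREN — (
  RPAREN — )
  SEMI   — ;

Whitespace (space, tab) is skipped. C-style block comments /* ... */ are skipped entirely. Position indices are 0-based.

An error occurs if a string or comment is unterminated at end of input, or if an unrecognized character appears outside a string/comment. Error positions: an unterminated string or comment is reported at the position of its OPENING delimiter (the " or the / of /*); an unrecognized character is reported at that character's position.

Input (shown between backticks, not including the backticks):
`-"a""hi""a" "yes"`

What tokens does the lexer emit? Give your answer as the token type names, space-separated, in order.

pos=0: emit MINUS '-'
pos=1: enter STRING mode
pos=1: emit STR "a" (now at pos=4)
pos=4: enter STRING mode
pos=4: emit STR "hi" (now at pos=8)
pos=8: enter STRING mode
pos=8: emit STR "a" (now at pos=11)
pos=12: enter STRING mode
pos=12: emit STR "yes" (now at pos=17)
DONE. 5 tokens: [MINUS, STR, STR, STR, STR]

Answer: MINUS STR STR STR STR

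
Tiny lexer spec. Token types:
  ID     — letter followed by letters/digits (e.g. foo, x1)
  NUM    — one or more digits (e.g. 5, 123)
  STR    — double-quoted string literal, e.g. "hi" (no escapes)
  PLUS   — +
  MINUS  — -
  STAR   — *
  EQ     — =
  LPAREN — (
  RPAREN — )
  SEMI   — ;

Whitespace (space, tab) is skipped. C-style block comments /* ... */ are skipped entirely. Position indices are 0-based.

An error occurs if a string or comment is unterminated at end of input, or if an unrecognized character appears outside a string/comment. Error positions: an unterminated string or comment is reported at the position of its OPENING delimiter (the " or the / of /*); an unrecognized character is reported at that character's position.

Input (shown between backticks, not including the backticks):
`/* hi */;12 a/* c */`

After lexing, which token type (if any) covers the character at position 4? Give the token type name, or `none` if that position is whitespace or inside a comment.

pos=0: enter COMMENT mode (saw '/*')
exit COMMENT mode (now at pos=8)
pos=8: emit SEMI ';'
pos=9: emit NUM '12' (now at pos=11)
pos=12: emit ID 'a' (now at pos=13)
pos=13: enter COMMENT mode (saw '/*')
exit COMMENT mode (now at pos=20)
DONE. 3 tokens: [SEMI, NUM, ID]
Position 4: char is 'i' -> none

Answer: none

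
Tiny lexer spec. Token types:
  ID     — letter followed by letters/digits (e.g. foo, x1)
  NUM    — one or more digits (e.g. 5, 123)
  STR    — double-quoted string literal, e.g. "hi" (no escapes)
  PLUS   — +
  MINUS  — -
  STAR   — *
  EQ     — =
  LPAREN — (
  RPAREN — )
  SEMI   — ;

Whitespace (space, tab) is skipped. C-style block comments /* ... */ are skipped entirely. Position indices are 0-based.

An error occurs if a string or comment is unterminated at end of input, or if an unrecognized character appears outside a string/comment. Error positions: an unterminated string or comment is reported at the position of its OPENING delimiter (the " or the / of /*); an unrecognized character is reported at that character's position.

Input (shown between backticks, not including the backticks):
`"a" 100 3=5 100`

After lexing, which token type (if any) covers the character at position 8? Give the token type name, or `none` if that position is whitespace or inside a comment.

pos=0: enter STRING mode
pos=0: emit STR "a" (now at pos=3)
pos=4: emit NUM '100' (now at pos=7)
pos=8: emit NUM '3' (now at pos=9)
pos=9: emit EQ '='
pos=10: emit NUM '5' (now at pos=11)
pos=12: emit NUM '100' (now at pos=15)
DONE. 6 tokens: [STR, NUM, NUM, EQ, NUM, NUM]
Position 8: char is '3' -> NUM

Answer: NUM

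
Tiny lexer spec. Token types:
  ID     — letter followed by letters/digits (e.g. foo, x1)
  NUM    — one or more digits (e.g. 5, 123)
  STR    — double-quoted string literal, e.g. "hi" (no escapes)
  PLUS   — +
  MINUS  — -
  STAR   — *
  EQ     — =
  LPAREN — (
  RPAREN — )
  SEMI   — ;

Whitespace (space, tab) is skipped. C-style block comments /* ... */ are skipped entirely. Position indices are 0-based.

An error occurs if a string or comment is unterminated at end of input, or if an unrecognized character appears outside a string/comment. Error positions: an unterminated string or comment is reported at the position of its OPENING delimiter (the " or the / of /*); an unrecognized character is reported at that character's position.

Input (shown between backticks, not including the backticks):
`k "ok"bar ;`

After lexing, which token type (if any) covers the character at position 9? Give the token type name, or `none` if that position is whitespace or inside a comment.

Answer: none

Derivation:
pos=0: emit ID 'k' (now at pos=1)
pos=2: enter STRING mode
pos=2: emit STR "ok" (now at pos=6)
pos=6: emit ID 'bar' (now at pos=9)
pos=10: emit SEMI ';'
DONE. 4 tokens: [ID, STR, ID, SEMI]
Position 9: char is ' ' -> none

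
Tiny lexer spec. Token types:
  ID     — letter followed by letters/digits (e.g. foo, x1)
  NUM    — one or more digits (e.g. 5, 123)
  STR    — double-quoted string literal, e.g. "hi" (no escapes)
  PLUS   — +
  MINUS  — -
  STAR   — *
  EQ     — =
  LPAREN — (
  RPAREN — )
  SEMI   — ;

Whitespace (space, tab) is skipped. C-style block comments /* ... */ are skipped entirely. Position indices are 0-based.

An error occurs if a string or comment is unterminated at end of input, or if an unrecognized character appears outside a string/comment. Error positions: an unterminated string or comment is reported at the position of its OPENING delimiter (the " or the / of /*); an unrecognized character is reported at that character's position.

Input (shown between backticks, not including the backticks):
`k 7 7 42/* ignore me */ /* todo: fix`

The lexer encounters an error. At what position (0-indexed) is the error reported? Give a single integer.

pos=0: emit ID 'k' (now at pos=1)
pos=2: emit NUM '7' (now at pos=3)
pos=4: emit NUM '7' (now at pos=5)
pos=6: emit NUM '42' (now at pos=8)
pos=8: enter COMMENT mode (saw '/*')
exit COMMENT mode (now at pos=23)
pos=24: enter COMMENT mode (saw '/*')
pos=24: ERROR — unterminated comment (reached EOF)

Answer: 24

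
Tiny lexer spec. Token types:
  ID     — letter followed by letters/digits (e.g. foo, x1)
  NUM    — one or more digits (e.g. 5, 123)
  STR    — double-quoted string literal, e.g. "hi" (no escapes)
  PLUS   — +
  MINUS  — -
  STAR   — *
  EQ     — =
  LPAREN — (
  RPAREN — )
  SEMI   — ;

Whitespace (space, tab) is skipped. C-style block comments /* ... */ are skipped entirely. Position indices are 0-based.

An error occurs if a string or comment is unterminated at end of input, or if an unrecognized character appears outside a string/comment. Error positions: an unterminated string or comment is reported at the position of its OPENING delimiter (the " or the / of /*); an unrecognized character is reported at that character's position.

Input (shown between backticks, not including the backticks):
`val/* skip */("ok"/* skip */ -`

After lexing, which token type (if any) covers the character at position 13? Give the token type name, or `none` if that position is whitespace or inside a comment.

Answer: LPAREN

Derivation:
pos=0: emit ID 'val' (now at pos=3)
pos=3: enter COMMENT mode (saw '/*')
exit COMMENT mode (now at pos=13)
pos=13: emit LPAREN '('
pos=14: enter STRING mode
pos=14: emit STR "ok" (now at pos=18)
pos=18: enter COMMENT mode (saw '/*')
exit COMMENT mode (now at pos=28)
pos=29: emit MINUS '-'
DONE. 4 tokens: [ID, LPAREN, STR, MINUS]
Position 13: char is '(' -> LPAREN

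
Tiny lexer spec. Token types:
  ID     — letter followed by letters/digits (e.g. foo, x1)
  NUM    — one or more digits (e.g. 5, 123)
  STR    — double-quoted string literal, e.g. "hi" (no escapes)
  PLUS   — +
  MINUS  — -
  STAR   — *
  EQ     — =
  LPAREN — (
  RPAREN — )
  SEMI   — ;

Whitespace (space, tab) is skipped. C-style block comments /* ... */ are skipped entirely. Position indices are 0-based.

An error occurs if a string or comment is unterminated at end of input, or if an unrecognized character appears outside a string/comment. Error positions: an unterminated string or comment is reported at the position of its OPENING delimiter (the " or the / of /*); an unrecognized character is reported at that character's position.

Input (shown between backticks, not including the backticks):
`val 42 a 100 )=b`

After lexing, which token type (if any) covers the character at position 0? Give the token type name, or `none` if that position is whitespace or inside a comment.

pos=0: emit ID 'val' (now at pos=3)
pos=4: emit NUM '42' (now at pos=6)
pos=7: emit ID 'a' (now at pos=8)
pos=9: emit NUM '100' (now at pos=12)
pos=13: emit RPAREN ')'
pos=14: emit EQ '='
pos=15: emit ID 'b' (now at pos=16)
DONE. 7 tokens: [ID, NUM, ID, NUM, RPAREN, EQ, ID]
Position 0: char is 'v' -> ID

Answer: ID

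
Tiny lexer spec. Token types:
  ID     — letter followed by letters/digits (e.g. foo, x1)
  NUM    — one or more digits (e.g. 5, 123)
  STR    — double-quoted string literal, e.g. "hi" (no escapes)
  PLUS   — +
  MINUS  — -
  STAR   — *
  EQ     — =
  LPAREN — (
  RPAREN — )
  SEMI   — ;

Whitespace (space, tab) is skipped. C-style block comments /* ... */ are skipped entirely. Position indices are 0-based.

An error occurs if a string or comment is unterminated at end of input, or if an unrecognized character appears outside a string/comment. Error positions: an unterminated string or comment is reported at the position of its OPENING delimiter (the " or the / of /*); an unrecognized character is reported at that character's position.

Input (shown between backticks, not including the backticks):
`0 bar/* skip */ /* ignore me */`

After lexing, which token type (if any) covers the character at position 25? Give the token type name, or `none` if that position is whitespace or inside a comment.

Answer: none

Derivation:
pos=0: emit NUM '0' (now at pos=1)
pos=2: emit ID 'bar' (now at pos=5)
pos=5: enter COMMENT mode (saw '/*')
exit COMMENT mode (now at pos=15)
pos=16: enter COMMENT mode (saw '/*')
exit COMMENT mode (now at pos=31)
DONE. 2 tokens: [NUM, ID]
Position 25: char is ' ' -> none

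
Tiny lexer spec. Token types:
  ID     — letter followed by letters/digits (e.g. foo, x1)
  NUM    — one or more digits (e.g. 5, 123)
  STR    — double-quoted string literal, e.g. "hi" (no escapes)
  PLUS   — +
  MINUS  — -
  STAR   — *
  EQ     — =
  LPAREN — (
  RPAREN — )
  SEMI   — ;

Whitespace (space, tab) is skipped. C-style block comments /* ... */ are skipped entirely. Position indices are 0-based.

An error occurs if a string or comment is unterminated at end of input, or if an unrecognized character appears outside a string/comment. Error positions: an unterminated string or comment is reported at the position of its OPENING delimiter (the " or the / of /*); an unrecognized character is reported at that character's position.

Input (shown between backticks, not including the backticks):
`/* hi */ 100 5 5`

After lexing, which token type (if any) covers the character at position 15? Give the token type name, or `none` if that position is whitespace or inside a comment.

pos=0: enter COMMENT mode (saw '/*')
exit COMMENT mode (now at pos=8)
pos=9: emit NUM '100' (now at pos=12)
pos=13: emit NUM '5' (now at pos=14)
pos=15: emit NUM '5' (now at pos=16)
DONE. 3 tokens: [NUM, NUM, NUM]
Position 15: char is '5' -> NUM

Answer: NUM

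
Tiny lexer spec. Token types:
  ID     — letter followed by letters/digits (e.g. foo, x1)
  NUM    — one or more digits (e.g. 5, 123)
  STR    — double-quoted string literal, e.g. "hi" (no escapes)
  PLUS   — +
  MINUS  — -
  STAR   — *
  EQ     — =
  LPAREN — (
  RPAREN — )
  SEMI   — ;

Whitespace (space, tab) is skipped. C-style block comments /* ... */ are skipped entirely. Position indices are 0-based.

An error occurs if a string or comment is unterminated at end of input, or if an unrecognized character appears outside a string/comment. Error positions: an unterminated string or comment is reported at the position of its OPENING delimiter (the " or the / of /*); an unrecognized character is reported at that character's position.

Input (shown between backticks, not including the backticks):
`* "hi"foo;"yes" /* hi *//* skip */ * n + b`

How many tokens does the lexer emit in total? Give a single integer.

pos=0: emit STAR '*'
pos=2: enter STRING mode
pos=2: emit STR "hi" (now at pos=6)
pos=6: emit ID 'foo' (now at pos=9)
pos=9: emit SEMI ';'
pos=10: enter STRING mode
pos=10: emit STR "yes" (now at pos=15)
pos=16: enter COMMENT mode (saw '/*')
exit COMMENT mode (now at pos=24)
pos=24: enter COMMENT mode (saw '/*')
exit COMMENT mode (now at pos=34)
pos=35: emit STAR '*'
pos=37: emit ID 'n' (now at pos=38)
pos=39: emit PLUS '+'
pos=41: emit ID 'b' (now at pos=42)
DONE. 9 tokens: [STAR, STR, ID, SEMI, STR, STAR, ID, PLUS, ID]

Answer: 9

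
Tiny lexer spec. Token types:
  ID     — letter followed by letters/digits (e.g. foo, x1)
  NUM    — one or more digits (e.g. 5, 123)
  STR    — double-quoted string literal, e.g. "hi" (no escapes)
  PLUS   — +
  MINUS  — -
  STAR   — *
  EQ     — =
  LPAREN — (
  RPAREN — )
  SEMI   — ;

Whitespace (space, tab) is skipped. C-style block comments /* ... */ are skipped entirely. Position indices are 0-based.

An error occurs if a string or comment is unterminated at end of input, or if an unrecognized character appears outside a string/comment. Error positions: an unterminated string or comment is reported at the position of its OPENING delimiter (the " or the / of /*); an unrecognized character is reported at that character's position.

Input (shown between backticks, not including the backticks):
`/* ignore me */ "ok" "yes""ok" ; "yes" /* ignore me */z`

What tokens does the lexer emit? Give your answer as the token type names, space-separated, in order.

Answer: STR STR STR SEMI STR ID

Derivation:
pos=0: enter COMMENT mode (saw '/*')
exit COMMENT mode (now at pos=15)
pos=16: enter STRING mode
pos=16: emit STR "ok" (now at pos=20)
pos=21: enter STRING mode
pos=21: emit STR "yes" (now at pos=26)
pos=26: enter STRING mode
pos=26: emit STR "ok" (now at pos=30)
pos=31: emit SEMI ';'
pos=33: enter STRING mode
pos=33: emit STR "yes" (now at pos=38)
pos=39: enter COMMENT mode (saw '/*')
exit COMMENT mode (now at pos=54)
pos=54: emit ID 'z' (now at pos=55)
DONE. 6 tokens: [STR, STR, STR, SEMI, STR, ID]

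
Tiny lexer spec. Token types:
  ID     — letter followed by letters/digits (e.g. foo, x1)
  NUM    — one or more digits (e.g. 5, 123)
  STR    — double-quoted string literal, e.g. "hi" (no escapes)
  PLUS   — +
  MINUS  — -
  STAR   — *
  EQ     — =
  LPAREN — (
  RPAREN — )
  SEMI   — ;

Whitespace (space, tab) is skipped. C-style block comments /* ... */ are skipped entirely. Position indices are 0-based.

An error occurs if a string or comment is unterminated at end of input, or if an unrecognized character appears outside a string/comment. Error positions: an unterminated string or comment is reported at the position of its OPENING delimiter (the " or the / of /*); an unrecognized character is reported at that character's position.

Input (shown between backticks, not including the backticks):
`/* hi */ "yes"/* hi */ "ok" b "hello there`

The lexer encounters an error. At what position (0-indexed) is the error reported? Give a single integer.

pos=0: enter COMMENT mode (saw '/*')
exit COMMENT mode (now at pos=8)
pos=9: enter STRING mode
pos=9: emit STR "yes" (now at pos=14)
pos=14: enter COMMENT mode (saw '/*')
exit COMMENT mode (now at pos=22)
pos=23: enter STRING mode
pos=23: emit STR "ok" (now at pos=27)
pos=28: emit ID 'b' (now at pos=29)
pos=30: enter STRING mode
pos=30: ERROR — unterminated string

Answer: 30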